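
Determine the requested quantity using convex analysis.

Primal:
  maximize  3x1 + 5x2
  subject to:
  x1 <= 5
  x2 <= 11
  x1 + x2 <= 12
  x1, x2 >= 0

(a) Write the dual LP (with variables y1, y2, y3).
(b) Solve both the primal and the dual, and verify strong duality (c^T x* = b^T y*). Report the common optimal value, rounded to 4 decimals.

The standard primal-dual pair for 'max c^T x s.t. A x <= b, x >= 0' is:
  Dual:  min b^T y  s.t.  A^T y >= c,  y >= 0.

So the dual LP is:
  minimize  5y1 + 11y2 + 12y3
  subject to:
    y1 + y3 >= 3
    y2 + y3 >= 5
    y1, y2, y3 >= 0

Solving the primal: x* = (1, 11).
  primal value c^T x* = 58.
Solving the dual: y* = (0, 2, 3).
  dual value b^T y* = 58.
Strong duality: c^T x* = b^T y*. Confirmed.

58


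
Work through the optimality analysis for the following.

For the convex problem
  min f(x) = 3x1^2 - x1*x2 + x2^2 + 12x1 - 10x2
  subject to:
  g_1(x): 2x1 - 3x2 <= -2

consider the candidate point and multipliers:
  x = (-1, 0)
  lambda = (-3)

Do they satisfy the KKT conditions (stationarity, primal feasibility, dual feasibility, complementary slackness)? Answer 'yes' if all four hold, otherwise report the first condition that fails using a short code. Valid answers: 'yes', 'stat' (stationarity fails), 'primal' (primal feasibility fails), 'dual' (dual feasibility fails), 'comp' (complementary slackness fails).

Gradient of f: grad f(x) = Q x + c = (6, -9)
Constraint values g_i(x) = a_i^T x - b_i:
  g_1((-1, 0)) = 0
Stationarity residual: grad f(x) + sum_i lambda_i a_i = (0, 0)
  -> stationarity OK
Primal feasibility (all g_i <= 0): OK
Dual feasibility (all lambda_i >= 0): FAILS
Complementary slackness (lambda_i * g_i(x) = 0 for all i): OK

Verdict: the first failing condition is dual_feasibility -> dual.

dual


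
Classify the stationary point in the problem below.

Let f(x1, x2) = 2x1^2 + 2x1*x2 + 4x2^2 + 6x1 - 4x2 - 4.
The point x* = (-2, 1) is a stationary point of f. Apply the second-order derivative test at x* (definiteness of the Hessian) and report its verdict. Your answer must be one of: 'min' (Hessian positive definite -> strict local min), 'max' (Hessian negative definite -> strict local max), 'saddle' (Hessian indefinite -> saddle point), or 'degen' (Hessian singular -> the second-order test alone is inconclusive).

Compute the Hessian H = grad^2 f:
  H = [[4, 2], [2, 8]]
Verify stationarity: grad f(x*) = H x* + g = (0, 0).
Eigenvalues of H: 3.1716, 8.8284.
Both eigenvalues > 0, so H is positive definite -> x* is a strict local min.

min


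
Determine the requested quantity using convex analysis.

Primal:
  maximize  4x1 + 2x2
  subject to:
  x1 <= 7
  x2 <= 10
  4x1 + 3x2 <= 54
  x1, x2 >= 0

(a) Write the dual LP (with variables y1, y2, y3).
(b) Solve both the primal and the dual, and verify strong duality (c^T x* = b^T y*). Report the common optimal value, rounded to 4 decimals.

The standard primal-dual pair for 'max c^T x s.t. A x <= b, x >= 0' is:
  Dual:  min b^T y  s.t.  A^T y >= c,  y >= 0.

So the dual LP is:
  minimize  7y1 + 10y2 + 54y3
  subject to:
    y1 + 4y3 >= 4
    y2 + 3y3 >= 2
    y1, y2, y3 >= 0

Solving the primal: x* = (7, 8.6667).
  primal value c^T x* = 45.3333.
Solving the dual: y* = (1.3333, 0, 0.6667).
  dual value b^T y* = 45.3333.
Strong duality: c^T x* = b^T y*. Confirmed.

45.3333


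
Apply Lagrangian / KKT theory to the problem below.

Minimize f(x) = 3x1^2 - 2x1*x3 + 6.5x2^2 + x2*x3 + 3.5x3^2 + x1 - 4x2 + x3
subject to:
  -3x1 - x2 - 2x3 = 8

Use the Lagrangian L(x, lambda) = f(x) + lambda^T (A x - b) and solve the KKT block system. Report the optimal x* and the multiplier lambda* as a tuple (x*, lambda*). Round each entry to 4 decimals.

Form the Lagrangian:
  L(x, lambda) = (1/2) x^T Q x + c^T x + lambda^T (A x - b)
Stationarity (grad_x L = 0): Q x + c + A^T lambda = 0.
Primal feasibility: A x = b.

This gives the KKT block system:
  [ Q   A^T ] [ x     ]   [-c ]
  [ A    0  ] [ lambda ] = [ b ]

Solving the linear system:
  x*      = (-1.8231, 0.2298, -1.3802)
  lambda* = (-2.3928)
  f(x*)   = 7.5097

x* = (-1.8231, 0.2298, -1.3802), lambda* = (-2.3928)


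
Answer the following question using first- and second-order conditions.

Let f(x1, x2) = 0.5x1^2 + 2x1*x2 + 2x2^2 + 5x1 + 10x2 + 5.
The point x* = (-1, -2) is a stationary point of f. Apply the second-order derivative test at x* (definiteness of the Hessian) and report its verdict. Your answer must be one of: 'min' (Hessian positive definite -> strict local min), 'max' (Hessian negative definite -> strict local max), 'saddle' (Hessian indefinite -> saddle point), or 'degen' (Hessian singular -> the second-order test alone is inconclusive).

Compute the Hessian H = grad^2 f:
  H = [[1, 2], [2, 4]]
Verify stationarity: grad f(x*) = H x* + g = (0, 0).
Eigenvalues of H: 0, 5.
H has a zero eigenvalue (singular; positive semidefinite but not definite), so H is neither positive definite, negative definite, nor indefinite. The second-order test alone is inconclusive -> degen.
(Indeed, f is constant along the null direction of H through x*, so x* is not a strict local extremum.)

degen


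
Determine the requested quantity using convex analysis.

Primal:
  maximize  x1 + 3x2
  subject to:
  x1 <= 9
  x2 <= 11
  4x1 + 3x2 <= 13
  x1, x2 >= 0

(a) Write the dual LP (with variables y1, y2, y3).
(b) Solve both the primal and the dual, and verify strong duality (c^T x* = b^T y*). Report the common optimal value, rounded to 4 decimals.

The standard primal-dual pair for 'max c^T x s.t. A x <= b, x >= 0' is:
  Dual:  min b^T y  s.t.  A^T y >= c,  y >= 0.

So the dual LP is:
  minimize  9y1 + 11y2 + 13y3
  subject to:
    y1 + 4y3 >= 1
    y2 + 3y3 >= 3
    y1, y2, y3 >= 0

Solving the primal: x* = (0, 4.3333).
  primal value c^T x* = 13.
Solving the dual: y* = (0, 0, 1).
  dual value b^T y* = 13.
Strong duality: c^T x* = b^T y*. Confirmed.

13


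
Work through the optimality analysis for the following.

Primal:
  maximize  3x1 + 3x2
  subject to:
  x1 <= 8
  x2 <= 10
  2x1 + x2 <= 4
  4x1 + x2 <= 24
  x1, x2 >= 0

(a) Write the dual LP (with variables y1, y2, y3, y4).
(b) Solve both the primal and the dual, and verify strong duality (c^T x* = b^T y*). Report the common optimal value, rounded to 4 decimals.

The standard primal-dual pair for 'max c^T x s.t. A x <= b, x >= 0' is:
  Dual:  min b^T y  s.t.  A^T y >= c,  y >= 0.

So the dual LP is:
  minimize  8y1 + 10y2 + 4y3 + 24y4
  subject to:
    y1 + 2y3 + 4y4 >= 3
    y2 + y3 + y4 >= 3
    y1, y2, y3, y4 >= 0

Solving the primal: x* = (0, 4).
  primal value c^T x* = 12.
Solving the dual: y* = (0, 0, 3, 0).
  dual value b^T y* = 12.
Strong duality: c^T x* = b^T y*. Confirmed.

12


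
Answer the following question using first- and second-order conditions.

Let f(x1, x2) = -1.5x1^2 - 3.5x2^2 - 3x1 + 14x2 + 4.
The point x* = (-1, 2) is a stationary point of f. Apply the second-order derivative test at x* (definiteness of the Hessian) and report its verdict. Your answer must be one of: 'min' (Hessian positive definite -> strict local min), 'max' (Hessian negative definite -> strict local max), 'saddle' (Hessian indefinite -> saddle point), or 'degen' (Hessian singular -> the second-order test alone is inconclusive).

Compute the Hessian H = grad^2 f:
  H = [[-3, 0], [0, -7]]
Verify stationarity: grad f(x*) = H x* + g = (0, 0).
Eigenvalues of H: -7, -3.
Both eigenvalues < 0, so H is negative definite -> x* is a strict local max.

max


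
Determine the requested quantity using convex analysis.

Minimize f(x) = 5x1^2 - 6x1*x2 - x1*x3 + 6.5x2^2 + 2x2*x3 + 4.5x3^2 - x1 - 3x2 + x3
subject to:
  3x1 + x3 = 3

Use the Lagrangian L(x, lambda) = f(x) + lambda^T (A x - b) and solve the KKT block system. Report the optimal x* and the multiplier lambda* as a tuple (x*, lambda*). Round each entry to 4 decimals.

Form the Lagrangian:
  L(x, lambda) = (1/2) x^T Q x + c^T x + lambda^T (A x - b)
Stationarity (grad_x L = 0): Q x + c + A^T lambda = 0.
Primal feasibility: A x = b.

This gives the KKT block system:
  [ Q   A^T ] [ x     ]   [-c ]
  [ A    0  ] [ lambda ] = [ b ]

Solving the linear system:
  x*      = (0.9919, 0.6849, 0.0242)
  lambda* = (-1.5953)
  f(x*)   = 0.8818

x* = (0.9919, 0.6849, 0.0242), lambda* = (-1.5953)


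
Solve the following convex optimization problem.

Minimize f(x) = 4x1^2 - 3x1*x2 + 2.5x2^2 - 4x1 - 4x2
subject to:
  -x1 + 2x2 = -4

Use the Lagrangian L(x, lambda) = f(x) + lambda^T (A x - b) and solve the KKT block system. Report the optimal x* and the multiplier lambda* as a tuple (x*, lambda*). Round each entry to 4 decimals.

Form the Lagrangian:
  L(x, lambda) = (1/2) x^T Q x + c^T x + lambda^T (A x - b)
Stationarity (grad_x L = 0): Q x + c + A^T lambda = 0.
Primal feasibility: A x = b.

This gives the KKT block system:
  [ Q   A^T ] [ x     ]   [-c ]
  [ A    0  ] [ lambda ] = [ b ]

Solving the linear system:
  x*      = (0.8, -1.6)
  lambda* = (7.2)
  f(x*)   = 16

x* = (0.8, -1.6), lambda* = (7.2)


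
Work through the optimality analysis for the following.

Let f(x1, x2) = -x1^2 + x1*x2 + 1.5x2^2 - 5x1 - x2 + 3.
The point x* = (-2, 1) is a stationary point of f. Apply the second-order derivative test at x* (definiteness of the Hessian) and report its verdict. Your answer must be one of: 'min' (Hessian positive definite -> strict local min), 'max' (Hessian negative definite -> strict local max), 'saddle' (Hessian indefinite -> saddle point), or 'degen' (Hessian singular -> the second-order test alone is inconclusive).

Compute the Hessian H = grad^2 f:
  H = [[-2, 1], [1, 3]]
Verify stationarity: grad f(x*) = H x* + g = (0, 0).
Eigenvalues of H: -2.1926, 3.1926.
Eigenvalues have mixed signs, so H is indefinite -> x* is a saddle point.

saddle


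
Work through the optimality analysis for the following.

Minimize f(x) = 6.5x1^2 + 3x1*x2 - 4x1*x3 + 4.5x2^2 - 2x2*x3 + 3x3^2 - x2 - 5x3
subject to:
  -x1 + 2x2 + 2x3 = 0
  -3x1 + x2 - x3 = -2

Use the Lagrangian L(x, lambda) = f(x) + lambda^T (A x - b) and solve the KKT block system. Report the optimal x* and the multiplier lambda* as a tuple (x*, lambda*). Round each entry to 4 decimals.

Form the Lagrangian:
  L(x, lambda) = (1/2) x^T Q x + c^T x + lambda^T (A x - b)
Stationarity (grad_x L = 0): Q x + c + A^T lambda = 0.
Primal feasibility: A x = b.

This gives the KKT block system:
  [ Q   A^T ] [ x     ]   [-c ]
  [ A    0  ] [ lambda ] = [ b ]

Solving the linear system:
  x*      = (0.4009, -0.2983, 0.4988)
  lambda* = (1.6235, 0.2328)
  f(x*)   = -0.865

x* = (0.4009, -0.2983, 0.4988), lambda* = (1.6235, 0.2328)


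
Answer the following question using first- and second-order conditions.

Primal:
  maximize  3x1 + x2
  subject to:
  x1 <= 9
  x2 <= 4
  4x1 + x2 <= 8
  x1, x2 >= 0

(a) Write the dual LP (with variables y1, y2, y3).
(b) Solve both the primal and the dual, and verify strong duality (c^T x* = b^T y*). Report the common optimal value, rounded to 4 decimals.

The standard primal-dual pair for 'max c^T x s.t. A x <= b, x >= 0' is:
  Dual:  min b^T y  s.t.  A^T y >= c,  y >= 0.

So the dual LP is:
  minimize  9y1 + 4y2 + 8y3
  subject to:
    y1 + 4y3 >= 3
    y2 + y3 >= 1
    y1, y2, y3 >= 0

Solving the primal: x* = (1, 4).
  primal value c^T x* = 7.
Solving the dual: y* = (0, 0.25, 0.75).
  dual value b^T y* = 7.
Strong duality: c^T x* = b^T y*. Confirmed.

7


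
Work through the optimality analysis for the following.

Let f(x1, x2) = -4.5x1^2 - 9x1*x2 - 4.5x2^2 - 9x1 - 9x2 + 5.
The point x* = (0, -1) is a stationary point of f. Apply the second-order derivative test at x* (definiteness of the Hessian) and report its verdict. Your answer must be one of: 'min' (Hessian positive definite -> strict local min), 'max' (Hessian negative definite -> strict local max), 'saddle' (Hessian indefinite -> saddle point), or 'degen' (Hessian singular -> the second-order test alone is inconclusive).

Compute the Hessian H = grad^2 f:
  H = [[-9, -9], [-9, -9]]
Verify stationarity: grad f(x*) = H x* + g = (0, 0).
Eigenvalues of H: -18, 0.
H has a zero eigenvalue (singular; negative semidefinite but not definite), so H is neither positive definite, negative definite, nor indefinite. The second-order test alone is inconclusive -> degen.
(Indeed, f is constant along the null direction of H through x*, so x* is not a strict local extremum.)

degen


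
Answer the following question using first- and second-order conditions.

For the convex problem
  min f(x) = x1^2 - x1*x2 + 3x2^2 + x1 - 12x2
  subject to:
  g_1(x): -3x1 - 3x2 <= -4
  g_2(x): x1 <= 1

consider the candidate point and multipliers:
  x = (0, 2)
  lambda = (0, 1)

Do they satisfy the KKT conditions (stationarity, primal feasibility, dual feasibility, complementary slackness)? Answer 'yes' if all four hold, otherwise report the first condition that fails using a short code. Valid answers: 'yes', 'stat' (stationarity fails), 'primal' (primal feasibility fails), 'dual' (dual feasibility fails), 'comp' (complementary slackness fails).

Gradient of f: grad f(x) = Q x + c = (-1, 0)
Constraint values g_i(x) = a_i^T x - b_i:
  g_1((0, 2)) = -2
  g_2((0, 2)) = -1
Stationarity residual: grad f(x) + sum_i lambda_i a_i = (0, 0)
  -> stationarity OK
Primal feasibility (all g_i <= 0): OK
Dual feasibility (all lambda_i >= 0): OK
Complementary slackness (lambda_i * g_i(x) = 0 for all i): FAILS

Verdict: the first failing condition is complementary_slackness -> comp.

comp


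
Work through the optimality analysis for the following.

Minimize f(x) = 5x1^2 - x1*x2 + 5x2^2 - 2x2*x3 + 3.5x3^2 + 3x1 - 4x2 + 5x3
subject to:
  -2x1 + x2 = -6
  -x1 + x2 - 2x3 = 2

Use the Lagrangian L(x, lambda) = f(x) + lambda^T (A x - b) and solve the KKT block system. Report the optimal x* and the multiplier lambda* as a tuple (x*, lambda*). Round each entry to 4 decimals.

Form the Lagrangian:
  L(x, lambda) = (1/2) x^T Q x + c^T x + lambda^T (A x - b)
Stationarity (grad_x L = 0): Q x + c + A^T lambda = 0.
Primal feasibility: A x = b.

This gives the KKT block system:
  [ Q   A^T ] [ x     ]   [-c ]
  [ A    0  ] [ lambda ] = [ b ]

Solving the linear system:
  x*      = (2.48, -1.04, -2.76)
  lambda* = (17.48, -6.12)
  f(x*)   = 57.46

x* = (2.48, -1.04, -2.76), lambda* = (17.48, -6.12)


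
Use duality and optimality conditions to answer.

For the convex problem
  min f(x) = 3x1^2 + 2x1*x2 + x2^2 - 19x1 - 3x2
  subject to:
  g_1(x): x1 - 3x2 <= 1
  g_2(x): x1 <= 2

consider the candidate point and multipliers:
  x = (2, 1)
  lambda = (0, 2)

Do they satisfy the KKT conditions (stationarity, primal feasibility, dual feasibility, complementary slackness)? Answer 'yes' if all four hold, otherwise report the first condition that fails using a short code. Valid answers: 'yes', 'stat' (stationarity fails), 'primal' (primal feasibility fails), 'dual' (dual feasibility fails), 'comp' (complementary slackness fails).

Gradient of f: grad f(x) = Q x + c = (-5, 3)
Constraint values g_i(x) = a_i^T x - b_i:
  g_1((2, 1)) = -2
  g_2((2, 1)) = 0
Stationarity residual: grad f(x) + sum_i lambda_i a_i = (-3, 3)
  -> stationarity FAILS
Primal feasibility (all g_i <= 0): OK
Dual feasibility (all lambda_i >= 0): OK
Complementary slackness (lambda_i * g_i(x) = 0 for all i): OK

Verdict: the first failing condition is stationarity -> stat.

stat


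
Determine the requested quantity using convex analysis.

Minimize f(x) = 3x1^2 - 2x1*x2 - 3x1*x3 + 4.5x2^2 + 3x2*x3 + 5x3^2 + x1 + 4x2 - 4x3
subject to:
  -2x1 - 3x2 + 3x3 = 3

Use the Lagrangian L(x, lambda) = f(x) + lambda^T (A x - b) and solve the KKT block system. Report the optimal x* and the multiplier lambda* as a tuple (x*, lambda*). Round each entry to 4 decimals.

Form the Lagrangian:
  L(x, lambda) = (1/2) x^T Q x + c^T x + lambda^T (A x - b)
Stationarity (grad_x L = 0): Q x + c + A^T lambda = 0.
Primal feasibility: A x = b.

This gives the KKT block system:
  [ Q   A^T ] [ x     ]   [-c ]
  [ A    0  ] [ lambda ] = [ b ]

Solving the linear system:
  x*      = (-0.0158, -0.5177, 0.4718)
  lambda* = (0.2626)
  f(x*)   = -2.3807

x* = (-0.0158, -0.5177, 0.4718), lambda* = (0.2626)


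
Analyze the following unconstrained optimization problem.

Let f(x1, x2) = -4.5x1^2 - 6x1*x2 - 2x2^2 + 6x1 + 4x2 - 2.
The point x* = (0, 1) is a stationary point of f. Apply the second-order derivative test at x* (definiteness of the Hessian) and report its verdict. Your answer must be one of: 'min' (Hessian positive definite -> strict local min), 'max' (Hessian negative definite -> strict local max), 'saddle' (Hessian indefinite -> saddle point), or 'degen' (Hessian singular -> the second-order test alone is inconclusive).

Compute the Hessian H = grad^2 f:
  H = [[-9, -6], [-6, -4]]
Verify stationarity: grad f(x*) = H x* + g = (0, 0).
Eigenvalues of H: -13, 0.
H has a zero eigenvalue (singular; negative semidefinite but not definite), so H is neither positive definite, negative definite, nor indefinite. The second-order test alone is inconclusive -> degen.
(Indeed, f is constant along the null direction of H through x*, so x* is not a strict local extremum.)

degen


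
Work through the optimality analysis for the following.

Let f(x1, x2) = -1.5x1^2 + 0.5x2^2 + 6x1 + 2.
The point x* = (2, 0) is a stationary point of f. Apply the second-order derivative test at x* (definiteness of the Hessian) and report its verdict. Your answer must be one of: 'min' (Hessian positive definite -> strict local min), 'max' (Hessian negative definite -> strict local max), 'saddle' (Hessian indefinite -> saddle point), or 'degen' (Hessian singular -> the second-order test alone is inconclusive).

Compute the Hessian H = grad^2 f:
  H = [[-3, 0], [0, 1]]
Verify stationarity: grad f(x*) = H x* + g = (0, 0).
Eigenvalues of H: -3, 1.
Eigenvalues have mixed signs, so H is indefinite -> x* is a saddle point.

saddle


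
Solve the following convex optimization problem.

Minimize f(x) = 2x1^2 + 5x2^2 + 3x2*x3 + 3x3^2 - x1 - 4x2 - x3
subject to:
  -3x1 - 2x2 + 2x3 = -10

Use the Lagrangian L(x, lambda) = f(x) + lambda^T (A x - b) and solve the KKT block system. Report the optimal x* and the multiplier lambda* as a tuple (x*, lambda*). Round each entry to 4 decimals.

Form the Lagrangian:
  L(x, lambda) = (1/2) x^T Q x + c^T x + lambda^T (A x - b)
Stationarity (grad_x L = 0): Q x + c + A^T lambda = 0.
Primal feasibility: A x = b.

This gives the KKT block system:
  [ Q   A^T ] [ x     ]   [-c ]
  [ A    0  ] [ lambda ] = [ b ]

Solving the linear system:
  x*      = (1.8249, 1.1529, -1.1097)
  lambda* = (2.0999)
  f(x*)   = 7.836

x* = (1.8249, 1.1529, -1.1097), lambda* = (2.0999)


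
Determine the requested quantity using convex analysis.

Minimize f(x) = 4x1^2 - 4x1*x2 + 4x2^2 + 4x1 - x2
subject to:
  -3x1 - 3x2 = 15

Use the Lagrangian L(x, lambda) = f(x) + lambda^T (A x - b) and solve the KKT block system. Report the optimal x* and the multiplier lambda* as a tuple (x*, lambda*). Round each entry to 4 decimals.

Form the Lagrangian:
  L(x, lambda) = (1/2) x^T Q x + c^T x + lambda^T (A x - b)
Stationarity (grad_x L = 0): Q x + c + A^T lambda = 0.
Primal feasibility: A x = b.

This gives the KKT block system:
  [ Q   A^T ] [ x     ]   [-c ]
  [ A    0  ] [ lambda ] = [ b ]

Solving the linear system:
  x*      = (-2.7083, -2.2917)
  lambda* = (-2.8333)
  f(x*)   = 16.9792

x* = (-2.7083, -2.2917), lambda* = (-2.8333)


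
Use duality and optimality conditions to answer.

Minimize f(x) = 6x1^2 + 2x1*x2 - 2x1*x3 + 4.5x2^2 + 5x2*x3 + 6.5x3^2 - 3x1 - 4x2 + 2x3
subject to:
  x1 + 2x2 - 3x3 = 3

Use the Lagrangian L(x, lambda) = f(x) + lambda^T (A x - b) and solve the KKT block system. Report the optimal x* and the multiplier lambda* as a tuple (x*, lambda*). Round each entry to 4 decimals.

Form the Lagrangian:
  L(x, lambda) = (1/2) x^T Q x + c^T x + lambda^T (A x - b)
Stationarity (grad_x L = 0): Q x + c + A^T lambda = 0.
Primal feasibility: A x = b.

This gives the KKT block system:
  [ Q   A^T ] [ x     ]   [-c ]
  [ A    0  ] [ lambda ] = [ b ]

Solving the linear system:
  x*      = (0.0636, 0.7462, -0.4814)
  lambda* = (-0.218)
  f(x*)   = -1.7421

x* = (0.0636, 0.7462, -0.4814), lambda* = (-0.218)


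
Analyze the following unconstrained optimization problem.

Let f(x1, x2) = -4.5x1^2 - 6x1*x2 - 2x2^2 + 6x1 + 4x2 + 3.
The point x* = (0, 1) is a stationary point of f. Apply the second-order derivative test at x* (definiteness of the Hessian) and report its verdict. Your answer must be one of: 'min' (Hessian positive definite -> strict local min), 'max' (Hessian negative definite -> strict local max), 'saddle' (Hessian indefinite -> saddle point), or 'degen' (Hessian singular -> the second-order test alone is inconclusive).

Compute the Hessian H = grad^2 f:
  H = [[-9, -6], [-6, -4]]
Verify stationarity: grad f(x*) = H x* + g = (0, 0).
Eigenvalues of H: -13, 0.
H has a zero eigenvalue (singular; negative semidefinite but not definite), so H is neither positive definite, negative definite, nor indefinite. The second-order test alone is inconclusive -> degen.
(Indeed, f is constant along the null direction of H through x*, so x* is not a strict local extremum.)

degen


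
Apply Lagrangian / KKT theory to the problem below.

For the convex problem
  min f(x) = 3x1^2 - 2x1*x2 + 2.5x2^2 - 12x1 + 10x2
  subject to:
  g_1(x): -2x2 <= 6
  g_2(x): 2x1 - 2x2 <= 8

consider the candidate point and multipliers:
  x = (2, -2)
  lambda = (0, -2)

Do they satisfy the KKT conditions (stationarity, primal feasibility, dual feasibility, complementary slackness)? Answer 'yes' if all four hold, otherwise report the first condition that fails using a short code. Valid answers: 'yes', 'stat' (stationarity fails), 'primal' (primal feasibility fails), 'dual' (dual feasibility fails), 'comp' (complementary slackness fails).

Gradient of f: grad f(x) = Q x + c = (4, -4)
Constraint values g_i(x) = a_i^T x - b_i:
  g_1((2, -2)) = -2
  g_2((2, -2)) = 0
Stationarity residual: grad f(x) + sum_i lambda_i a_i = (0, 0)
  -> stationarity OK
Primal feasibility (all g_i <= 0): OK
Dual feasibility (all lambda_i >= 0): FAILS
Complementary slackness (lambda_i * g_i(x) = 0 for all i): OK

Verdict: the first failing condition is dual_feasibility -> dual.

dual


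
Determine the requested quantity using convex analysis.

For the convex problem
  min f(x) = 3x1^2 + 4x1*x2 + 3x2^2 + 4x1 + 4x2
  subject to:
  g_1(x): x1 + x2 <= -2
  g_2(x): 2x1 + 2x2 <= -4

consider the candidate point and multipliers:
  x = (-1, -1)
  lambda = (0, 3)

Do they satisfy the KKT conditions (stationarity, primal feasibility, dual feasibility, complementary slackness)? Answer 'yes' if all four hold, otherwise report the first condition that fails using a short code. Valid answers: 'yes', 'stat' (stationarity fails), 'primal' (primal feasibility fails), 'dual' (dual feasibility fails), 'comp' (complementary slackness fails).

Gradient of f: grad f(x) = Q x + c = (-6, -6)
Constraint values g_i(x) = a_i^T x - b_i:
  g_1((-1, -1)) = 0
  g_2((-1, -1)) = 0
Stationarity residual: grad f(x) + sum_i lambda_i a_i = (0, 0)
  -> stationarity OK
Primal feasibility (all g_i <= 0): OK
Dual feasibility (all lambda_i >= 0): OK
Complementary slackness (lambda_i * g_i(x) = 0 for all i): OK

Verdict: yes, KKT holds.

yes


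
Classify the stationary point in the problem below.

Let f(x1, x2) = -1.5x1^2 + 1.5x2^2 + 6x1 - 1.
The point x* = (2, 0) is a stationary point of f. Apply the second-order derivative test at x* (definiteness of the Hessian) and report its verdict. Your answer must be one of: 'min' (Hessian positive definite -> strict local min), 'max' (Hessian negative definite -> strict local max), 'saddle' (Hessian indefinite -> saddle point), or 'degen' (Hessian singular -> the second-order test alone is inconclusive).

Compute the Hessian H = grad^2 f:
  H = [[-3, 0], [0, 3]]
Verify stationarity: grad f(x*) = H x* + g = (0, 0).
Eigenvalues of H: -3, 3.
Eigenvalues have mixed signs, so H is indefinite -> x* is a saddle point.

saddle


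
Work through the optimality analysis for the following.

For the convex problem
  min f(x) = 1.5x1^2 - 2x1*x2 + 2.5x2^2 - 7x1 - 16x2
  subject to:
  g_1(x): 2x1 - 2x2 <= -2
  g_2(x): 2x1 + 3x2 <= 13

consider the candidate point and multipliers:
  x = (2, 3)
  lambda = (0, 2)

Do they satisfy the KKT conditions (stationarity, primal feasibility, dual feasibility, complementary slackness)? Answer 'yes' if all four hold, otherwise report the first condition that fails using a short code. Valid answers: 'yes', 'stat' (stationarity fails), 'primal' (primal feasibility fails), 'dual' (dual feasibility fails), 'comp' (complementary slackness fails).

Gradient of f: grad f(x) = Q x + c = (-7, -5)
Constraint values g_i(x) = a_i^T x - b_i:
  g_1((2, 3)) = 0
  g_2((2, 3)) = 0
Stationarity residual: grad f(x) + sum_i lambda_i a_i = (-3, 1)
  -> stationarity FAILS
Primal feasibility (all g_i <= 0): OK
Dual feasibility (all lambda_i >= 0): OK
Complementary slackness (lambda_i * g_i(x) = 0 for all i): OK

Verdict: the first failing condition is stationarity -> stat.

stat


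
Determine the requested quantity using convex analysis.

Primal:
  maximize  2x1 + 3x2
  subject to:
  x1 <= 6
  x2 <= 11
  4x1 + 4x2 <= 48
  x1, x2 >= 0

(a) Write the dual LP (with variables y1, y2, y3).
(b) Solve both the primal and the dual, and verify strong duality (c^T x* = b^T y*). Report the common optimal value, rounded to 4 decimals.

The standard primal-dual pair for 'max c^T x s.t. A x <= b, x >= 0' is:
  Dual:  min b^T y  s.t.  A^T y >= c,  y >= 0.

So the dual LP is:
  minimize  6y1 + 11y2 + 48y3
  subject to:
    y1 + 4y3 >= 2
    y2 + 4y3 >= 3
    y1, y2, y3 >= 0

Solving the primal: x* = (1, 11).
  primal value c^T x* = 35.
Solving the dual: y* = (0, 1, 0.5).
  dual value b^T y* = 35.
Strong duality: c^T x* = b^T y*. Confirmed.

35


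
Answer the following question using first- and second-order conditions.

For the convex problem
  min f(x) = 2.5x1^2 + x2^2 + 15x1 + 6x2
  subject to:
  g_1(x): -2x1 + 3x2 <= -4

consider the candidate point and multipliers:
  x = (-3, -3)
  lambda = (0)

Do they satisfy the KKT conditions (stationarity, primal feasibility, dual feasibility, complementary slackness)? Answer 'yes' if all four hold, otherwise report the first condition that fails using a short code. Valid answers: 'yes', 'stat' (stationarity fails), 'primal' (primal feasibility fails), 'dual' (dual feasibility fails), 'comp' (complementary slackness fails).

Gradient of f: grad f(x) = Q x + c = (0, 0)
Constraint values g_i(x) = a_i^T x - b_i:
  g_1((-3, -3)) = 1
Stationarity residual: grad f(x) + sum_i lambda_i a_i = (0, 0)
  -> stationarity OK
Primal feasibility (all g_i <= 0): FAILS
Dual feasibility (all lambda_i >= 0): OK
Complementary slackness (lambda_i * g_i(x) = 0 for all i): OK

Verdict: the first failing condition is primal_feasibility -> primal.

primal


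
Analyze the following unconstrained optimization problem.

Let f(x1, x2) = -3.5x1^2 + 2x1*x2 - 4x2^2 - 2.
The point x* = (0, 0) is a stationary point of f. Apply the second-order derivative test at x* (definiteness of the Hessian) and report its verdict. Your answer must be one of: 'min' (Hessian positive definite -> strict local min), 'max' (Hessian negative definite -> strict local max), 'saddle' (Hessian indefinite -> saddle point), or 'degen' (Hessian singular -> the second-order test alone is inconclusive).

Compute the Hessian H = grad^2 f:
  H = [[-7, 2], [2, -8]]
Verify stationarity: grad f(x*) = H x* + g = (0, 0).
Eigenvalues of H: -9.5616, -5.4384.
Both eigenvalues < 0, so H is negative definite -> x* is a strict local max.

max


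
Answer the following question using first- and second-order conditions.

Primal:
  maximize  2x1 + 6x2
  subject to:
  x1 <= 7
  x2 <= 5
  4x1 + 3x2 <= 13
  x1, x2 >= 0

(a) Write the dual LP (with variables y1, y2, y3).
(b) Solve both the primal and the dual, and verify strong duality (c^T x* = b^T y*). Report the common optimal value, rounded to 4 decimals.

The standard primal-dual pair for 'max c^T x s.t. A x <= b, x >= 0' is:
  Dual:  min b^T y  s.t.  A^T y >= c,  y >= 0.

So the dual LP is:
  minimize  7y1 + 5y2 + 13y3
  subject to:
    y1 + 4y3 >= 2
    y2 + 3y3 >= 6
    y1, y2, y3 >= 0

Solving the primal: x* = (0, 4.3333).
  primal value c^T x* = 26.
Solving the dual: y* = (0, 0, 2).
  dual value b^T y* = 26.
Strong duality: c^T x* = b^T y*. Confirmed.

26


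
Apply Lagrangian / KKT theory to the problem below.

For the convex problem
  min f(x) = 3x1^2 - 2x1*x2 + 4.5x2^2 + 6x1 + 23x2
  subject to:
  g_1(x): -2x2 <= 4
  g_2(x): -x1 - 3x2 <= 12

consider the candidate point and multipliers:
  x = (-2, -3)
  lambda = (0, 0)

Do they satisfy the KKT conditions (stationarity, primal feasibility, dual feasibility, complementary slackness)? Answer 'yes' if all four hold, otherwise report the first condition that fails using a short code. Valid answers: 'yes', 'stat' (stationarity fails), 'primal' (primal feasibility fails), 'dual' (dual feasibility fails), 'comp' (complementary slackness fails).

Gradient of f: grad f(x) = Q x + c = (0, 0)
Constraint values g_i(x) = a_i^T x - b_i:
  g_1((-2, -3)) = 2
  g_2((-2, -3)) = -1
Stationarity residual: grad f(x) + sum_i lambda_i a_i = (0, 0)
  -> stationarity OK
Primal feasibility (all g_i <= 0): FAILS
Dual feasibility (all lambda_i >= 0): OK
Complementary slackness (lambda_i * g_i(x) = 0 for all i): OK

Verdict: the first failing condition is primal_feasibility -> primal.

primal


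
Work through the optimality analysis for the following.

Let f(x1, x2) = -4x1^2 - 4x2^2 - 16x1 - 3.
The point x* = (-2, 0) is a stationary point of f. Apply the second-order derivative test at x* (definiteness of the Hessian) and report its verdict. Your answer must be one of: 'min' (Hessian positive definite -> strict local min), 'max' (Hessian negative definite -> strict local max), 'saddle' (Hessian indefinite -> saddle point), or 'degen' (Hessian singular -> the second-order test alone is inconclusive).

Compute the Hessian H = grad^2 f:
  H = [[-8, 0], [0, -8]]
Verify stationarity: grad f(x*) = H x* + g = (0, 0).
Eigenvalues of H: -8, -8.
Both eigenvalues < 0, so H is negative definite -> x* is a strict local max.

max


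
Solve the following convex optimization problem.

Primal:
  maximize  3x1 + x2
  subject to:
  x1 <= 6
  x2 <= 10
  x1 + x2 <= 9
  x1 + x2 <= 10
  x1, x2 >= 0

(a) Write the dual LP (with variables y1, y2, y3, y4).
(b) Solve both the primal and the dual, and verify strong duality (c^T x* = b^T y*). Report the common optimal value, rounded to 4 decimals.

The standard primal-dual pair for 'max c^T x s.t. A x <= b, x >= 0' is:
  Dual:  min b^T y  s.t.  A^T y >= c,  y >= 0.

So the dual LP is:
  minimize  6y1 + 10y2 + 9y3 + 10y4
  subject to:
    y1 + y3 + y4 >= 3
    y2 + y3 + y4 >= 1
    y1, y2, y3, y4 >= 0

Solving the primal: x* = (6, 3).
  primal value c^T x* = 21.
Solving the dual: y* = (2, 0, 1, 0).
  dual value b^T y* = 21.
Strong duality: c^T x* = b^T y*. Confirmed.

21


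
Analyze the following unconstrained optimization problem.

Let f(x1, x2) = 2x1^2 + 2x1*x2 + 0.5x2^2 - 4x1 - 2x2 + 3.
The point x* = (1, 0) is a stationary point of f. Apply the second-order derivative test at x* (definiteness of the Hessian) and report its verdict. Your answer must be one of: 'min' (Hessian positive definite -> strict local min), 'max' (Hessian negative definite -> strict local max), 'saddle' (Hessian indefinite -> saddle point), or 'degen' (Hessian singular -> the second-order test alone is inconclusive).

Compute the Hessian H = grad^2 f:
  H = [[4, 2], [2, 1]]
Verify stationarity: grad f(x*) = H x* + g = (0, 0).
Eigenvalues of H: 0, 5.
H has a zero eigenvalue (singular; positive semidefinite but not definite), so H is neither positive definite, negative definite, nor indefinite. The second-order test alone is inconclusive -> degen.
(Indeed, f is constant along the null direction of H through x*, so x* is not a strict local extremum.)

degen


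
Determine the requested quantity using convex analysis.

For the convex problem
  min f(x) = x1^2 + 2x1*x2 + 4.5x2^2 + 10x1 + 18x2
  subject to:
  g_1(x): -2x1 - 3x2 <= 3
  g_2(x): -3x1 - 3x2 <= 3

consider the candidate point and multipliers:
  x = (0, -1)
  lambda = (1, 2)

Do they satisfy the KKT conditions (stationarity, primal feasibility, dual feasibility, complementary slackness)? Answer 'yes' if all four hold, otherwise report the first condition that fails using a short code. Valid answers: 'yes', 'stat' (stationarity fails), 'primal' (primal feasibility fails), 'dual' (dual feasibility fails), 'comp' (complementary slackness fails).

Gradient of f: grad f(x) = Q x + c = (8, 9)
Constraint values g_i(x) = a_i^T x - b_i:
  g_1((0, -1)) = 0
  g_2((0, -1)) = 0
Stationarity residual: grad f(x) + sum_i lambda_i a_i = (0, 0)
  -> stationarity OK
Primal feasibility (all g_i <= 0): OK
Dual feasibility (all lambda_i >= 0): OK
Complementary slackness (lambda_i * g_i(x) = 0 for all i): OK

Verdict: yes, KKT holds.

yes


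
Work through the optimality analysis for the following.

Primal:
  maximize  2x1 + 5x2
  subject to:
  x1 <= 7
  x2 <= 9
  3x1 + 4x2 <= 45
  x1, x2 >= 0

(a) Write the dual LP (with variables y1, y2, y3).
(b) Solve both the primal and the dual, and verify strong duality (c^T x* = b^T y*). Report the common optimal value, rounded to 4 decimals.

The standard primal-dual pair for 'max c^T x s.t. A x <= b, x >= 0' is:
  Dual:  min b^T y  s.t.  A^T y >= c,  y >= 0.

So the dual LP is:
  minimize  7y1 + 9y2 + 45y3
  subject to:
    y1 + 3y3 >= 2
    y2 + 4y3 >= 5
    y1, y2, y3 >= 0

Solving the primal: x* = (3, 9).
  primal value c^T x* = 51.
Solving the dual: y* = (0, 2.3333, 0.6667).
  dual value b^T y* = 51.
Strong duality: c^T x* = b^T y*. Confirmed.

51


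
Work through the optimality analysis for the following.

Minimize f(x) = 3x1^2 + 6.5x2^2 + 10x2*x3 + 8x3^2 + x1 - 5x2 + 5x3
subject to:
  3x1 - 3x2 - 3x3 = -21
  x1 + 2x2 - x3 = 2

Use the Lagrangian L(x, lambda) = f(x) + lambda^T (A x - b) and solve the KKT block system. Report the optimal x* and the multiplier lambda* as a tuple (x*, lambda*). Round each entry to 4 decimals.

Form the Lagrangian:
  L(x, lambda) = (1/2) x^T Q x + c^T x + lambda^T (A x - b)
Stationarity (grad_x L = 0): Q x + c + A^T lambda = 0.
Primal feasibility: A x = b.

This gives the KKT block system:
  [ Q   A^T ] [ x     ]   [-c ]
  [ A    0  ] [ lambda ] = [ b ]

Solving the linear system:
  x*      = (-4.5455, 3, -0.5455)
  lambda* = (9.0101, -0.7576)
  f(x*)   = 84.2273

x* = (-4.5455, 3, -0.5455), lambda* = (9.0101, -0.7576)


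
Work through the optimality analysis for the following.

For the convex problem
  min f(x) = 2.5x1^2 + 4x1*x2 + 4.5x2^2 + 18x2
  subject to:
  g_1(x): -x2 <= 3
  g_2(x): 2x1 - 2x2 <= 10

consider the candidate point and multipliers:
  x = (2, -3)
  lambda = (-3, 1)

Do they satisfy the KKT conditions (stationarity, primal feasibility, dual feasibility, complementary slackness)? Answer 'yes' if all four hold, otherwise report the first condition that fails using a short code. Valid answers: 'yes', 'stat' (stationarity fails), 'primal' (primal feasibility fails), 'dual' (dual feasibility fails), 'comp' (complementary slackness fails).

Gradient of f: grad f(x) = Q x + c = (-2, -1)
Constraint values g_i(x) = a_i^T x - b_i:
  g_1((2, -3)) = 0
  g_2((2, -3)) = 0
Stationarity residual: grad f(x) + sum_i lambda_i a_i = (0, 0)
  -> stationarity OK
Primal feasibility (all g_i <= 0): OK
Dual feasibility (all lambda_i >= 0): FAILS
Complementary slackness (lambda_i * g_i(x) = 0 for all i): OK

Verdict: the first failing condition is dual_feasibility -> dual.

dual


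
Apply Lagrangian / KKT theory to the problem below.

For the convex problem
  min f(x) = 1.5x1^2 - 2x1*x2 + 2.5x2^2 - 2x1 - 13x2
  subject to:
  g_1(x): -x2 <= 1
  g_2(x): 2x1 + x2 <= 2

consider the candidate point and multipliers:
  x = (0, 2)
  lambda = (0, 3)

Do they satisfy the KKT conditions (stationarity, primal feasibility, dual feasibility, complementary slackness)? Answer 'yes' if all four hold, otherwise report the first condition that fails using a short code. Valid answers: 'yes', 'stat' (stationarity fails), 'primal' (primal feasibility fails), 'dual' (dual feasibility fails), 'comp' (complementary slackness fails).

Gradient of f: grad f(x) = Q x + c = (-6, -3)
Constraint values g_i(x) = a_i^T x - b_i:
  g_1((0, 2)) = -3
  g_2((0, 2)) = 0
Stationarity residual: grad f(x) + sum_i lambda_i a_i = (0, 0)
  -> stationarity OK
Primal feasibility (all g_i <= 0): OK
Dual feasibility (all lambda_i >= 0): OK
Complementary slackness (lambda_i * g_i(x) = 0 for all i): OK

Verdict: yes, KKT holds.

yes


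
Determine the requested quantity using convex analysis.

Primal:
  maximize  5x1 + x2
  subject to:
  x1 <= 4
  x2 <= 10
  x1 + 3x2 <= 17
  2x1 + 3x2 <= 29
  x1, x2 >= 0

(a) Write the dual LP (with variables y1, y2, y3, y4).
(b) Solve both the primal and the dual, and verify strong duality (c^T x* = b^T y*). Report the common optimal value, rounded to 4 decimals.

The standard primal-dual pair for 'max c^T x s.t. A x <= b, x >= 0' is:
  Dual:  min b^T y  s.t.  A^T y >= c,  y >= 0.

So the dual LP is:
  minimize  4y1 + 10y2 + 17y3 + 29y4
  subject to:
    y1 + y3 + 2y4 >= 5
    y2 + 3y3 + 3y4 >= 1
    y1, y2, y3, y4 >= 0

Solving the primal: x* = (4, 4.3333).
  primal value c^T x* = 24.3333.
Solving the dual: y* = (4.6667, 0, 0.3333, 0).
  dual value b^T y* = 24.3333.
Strong duality: c^T x* = b^T y*. Confirmed.

24.3333


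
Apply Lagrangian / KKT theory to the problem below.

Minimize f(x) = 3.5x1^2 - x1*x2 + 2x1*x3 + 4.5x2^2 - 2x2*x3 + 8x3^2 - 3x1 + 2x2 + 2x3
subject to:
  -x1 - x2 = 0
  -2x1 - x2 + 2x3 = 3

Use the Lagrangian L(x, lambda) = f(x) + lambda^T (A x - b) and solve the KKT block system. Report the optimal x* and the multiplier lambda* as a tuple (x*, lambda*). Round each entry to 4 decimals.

Form the Lagrangian:
  L(x, lambda) = (1/2) x^T Q x + c^T x + lambda^T (A x - b)
Stationarity (grad_x L = 0): Q x + c + A^T lambda = 0.
Primal feasibility: A x = b.

This gives the KKT block system:
  [ Q   A^T ] [ x     ]   [-c ]
  [ A    0  ] [ lambda ] = [ b ]

Solving the linear system:
  x*      = (-0.5385, 0.5385, 1.2308)
  lambda* = (14.6923, -9.7692)
  f(x*)   = 17.2308

x* = (-0.5385, 0.5385, 1.2308), lambda* = (14.6923, -9.7692)


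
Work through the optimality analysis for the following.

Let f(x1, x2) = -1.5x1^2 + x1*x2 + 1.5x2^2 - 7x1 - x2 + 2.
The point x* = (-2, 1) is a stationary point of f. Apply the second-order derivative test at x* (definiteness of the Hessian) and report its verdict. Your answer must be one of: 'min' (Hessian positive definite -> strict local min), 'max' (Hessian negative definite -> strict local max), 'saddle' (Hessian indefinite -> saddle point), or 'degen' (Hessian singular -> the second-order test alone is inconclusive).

Compute the Hessian H = grad^2 f:
  H = [[-3, 1], [1, 3]]
Verify stationarity: grad f(x*) = H x* + g = (0, 0).
Eigenvalues of H: -3.1623, 3.1623.
Eigenvalues have mixed signs, so H is indefinite -> x* is a saddle point.

saddle


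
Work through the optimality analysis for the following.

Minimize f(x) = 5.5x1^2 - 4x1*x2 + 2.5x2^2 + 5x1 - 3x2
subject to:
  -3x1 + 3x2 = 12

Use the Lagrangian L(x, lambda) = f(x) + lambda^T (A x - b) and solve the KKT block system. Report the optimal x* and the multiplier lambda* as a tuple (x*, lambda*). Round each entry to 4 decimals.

Form the Lagrangian:
  L(x, lambda) = (1/2) x^T Q x + c^T x + lambda^T (A x - b)
Stationarity (grad_x L = 0): Q x + c + A^T lambda = 0.
Primal feasibility: A x = b.

This gives the KKT block system:
  [ Q   A^T ] [ x     ]   [-c ]
  [ A    0  ] [ lambda ] = [ b ]

Solving the linear system:
  x*      = (-0.75, 3.25)
  lambda* = (-5.4167)
  f(x*)   = 25.75

x* = (-0.75, 3.25), lambda* = (-5.4167)


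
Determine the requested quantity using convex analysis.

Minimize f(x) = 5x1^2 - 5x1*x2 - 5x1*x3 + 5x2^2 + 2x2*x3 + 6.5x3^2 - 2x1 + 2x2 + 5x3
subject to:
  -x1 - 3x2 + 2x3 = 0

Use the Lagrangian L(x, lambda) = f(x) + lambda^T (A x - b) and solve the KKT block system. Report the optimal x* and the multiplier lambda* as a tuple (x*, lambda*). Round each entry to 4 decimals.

Form the Lagrangian:
  L(x, lambda) = (1/2) x^T Q x + c^T x + lambda^T (A x - b)
Stationarity (grad_x L = 0): Q x + c + A^T lambda = 0.
Primal feasibility: A x = b.

This gives the KKT block system:
  [ Q   A^T ] [ x     ]   [-c ]
  [ A    0  ] [ lambda ] = [ b ]

Solving the linear system:
  x*      = (-0.106, -0.214, -0.3741)
  lambda* = (-0.1195)
  f(x*)   = -1.0432

x* = (-0.106, -0.214, -0.3741), lambda* = (-0.1195)
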